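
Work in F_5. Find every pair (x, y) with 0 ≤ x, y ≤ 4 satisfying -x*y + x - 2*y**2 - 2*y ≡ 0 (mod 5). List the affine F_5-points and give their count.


Affine F_5-points: {(0, 0), (0, 4), (3, 2), (3, 3)}; count = 4.

For each of the 25 pairs (x, y) ∈ F_5², evaluate f(x, y) mod 5. Record the zeros.
  x = 0: [0↦0, 1↦1, 2↦3, 3↦1, 4↦0]  zeros at y ∈ {0, 4}
  x = 1: [0↦1, 1↦1, 2↦2, 3↦4, 4↦2]  zeros at y ∈ ∅
  x = 2: [0↦2, 1↦1, 2↦1, 3↦2, 4↦4]  zeros at y ∈ ∅
  x = 3: [0↦3, 1↦1, 2↦0, 3↦0, 4↦1]  zeros at y ∈ {2, 3}
  x = 4: [0↦4, 1↦1, 2↦4, 3↦3, 4↦3]  zeros at y ∈ ∅
Collecting zeros: affine points = {(0, 0), (0, 4), (3, 2), (3, 3)}.
Total count |C(F_5)_aff| = 4.


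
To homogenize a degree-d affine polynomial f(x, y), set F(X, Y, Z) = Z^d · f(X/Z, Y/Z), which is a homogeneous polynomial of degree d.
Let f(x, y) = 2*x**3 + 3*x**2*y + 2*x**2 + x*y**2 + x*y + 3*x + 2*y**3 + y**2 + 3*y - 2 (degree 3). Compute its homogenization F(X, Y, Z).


F(X, Y, Z) = 2*X**3 + 3*X**2*Y + 2*X**2*Z + X*Y**2 + X*Y*Z + 3*X*Z**2 + 2*Y**3 + Y**2*Z + 3*Y*Z**2 - 2*Z**3

deg(f) = 3.
Substitute x = X/Z, y = Y/Z into f, then multiply by Z^3.
  monomial 2·x^3·y^0 ↦ 2·X^3·Y^0·Z^0.
  monomial 3·x^2·y^1 ↦ 3·X^2·Y^1·Z^0.
  monomial 2·x^2·y^0 ↦ 2·X^2·Y^0·Z^1.
  monomial 1·x^1·y^2 ↦ 1·X^1·Y^2·Z^0.
  monomial 1·x^1·y^1 ↦ 1·X^1·Y^1·Z^1.
  monomial 3·x^1·y^0 ↦ 3·X^1·Y^0·Z^2.
  monomial 2·x^0·y^3 ↦ 2·X^0·Y^3·Z^0.
  monomial 1·x^0·y^2 ↦ 1·X^0·Y^2·Z^1.
  monomial 3·x^0·y^1 ↦ 3·X^0·Y^1·Z^2.
  monomial -2·x^0·y^0 ↦ -2·X^0·Y^0·Z^3.
Collecting: F(X, Y, Z) = 2*X**3 + 3*X**2*Y + 2*X**2*Z + X*Y**2 + X*Y*Z + 3*X*Z**2 + 2*Y**3 + Y**2*Z + 3*Y*Z**2 - 2*Z**3.


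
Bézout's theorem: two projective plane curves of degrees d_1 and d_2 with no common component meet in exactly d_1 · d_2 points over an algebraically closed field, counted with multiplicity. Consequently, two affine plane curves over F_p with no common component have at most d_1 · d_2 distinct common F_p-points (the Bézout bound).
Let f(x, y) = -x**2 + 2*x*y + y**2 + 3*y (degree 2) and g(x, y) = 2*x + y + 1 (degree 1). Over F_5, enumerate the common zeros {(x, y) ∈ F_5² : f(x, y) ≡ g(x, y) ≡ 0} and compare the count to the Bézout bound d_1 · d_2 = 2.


Common zeros: ∅; count = 0; Bézout bound = 2.

deg(f) = 2, deg(g) = 1, so Bézout bound = 2.
Scan x ∈ F_5. For each x, list the y ∈ F_5 with f(x, y) ≡ 0 and those with g(x, y) ≡ 0 (mod 5); the common zeros in that column are the intersection.
  x = 0: f ≡ 0 at y ∈ {0, 2}; g ≡ 0 at y ∈ {4}; common: ∅.
  x = 1: f ≡ 0 at y ∈ {1, 4}; g ≡ 0 at y ∈ {2}; common: ∅.
  x = 2: f ≡ 0 at y ∈ {4}; g ≡ 0 at y ∈ {0}; common: ∅.
  x = 3: f ≡ 0 at y ∈ ∅; g ≡ 0 at y ∈ {3}; common: ∅.
  x = 4: f ≡ 0 at y ∈ {2}; g ≡ 0 at y ∈ {1}; common: ∅.
Collecting: common zeros = ∅, so the count is 0.
Comparison with the Bézout bound: 0 ≤ 2 = deg(f)·deg(g), as expected for curves with no common component (the affine F_5-count falls short of the bound because intersections may lie at infinity, over extension fields, or carry multiplicity).


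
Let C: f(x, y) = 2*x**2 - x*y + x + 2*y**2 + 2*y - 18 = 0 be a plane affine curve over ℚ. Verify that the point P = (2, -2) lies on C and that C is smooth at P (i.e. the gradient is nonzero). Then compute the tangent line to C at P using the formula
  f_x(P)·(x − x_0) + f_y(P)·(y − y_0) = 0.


Tangent line at P: 11*x - 8*y - 38 = 0.

Step 1: f(2, -2) = 0, so P lies on C.
Step 2: partial derivatives
  f_x(x, y) = 4*x - y + 1, f_y(x, y) = -x + 4*y + 2.
  f_x(P) = 11, f_y(P) = -8 (gradient nonzero, so P is smooth).
Step 3: tangent line at P: 11·(x − 2) + -8·(y − -2) = 0.
Expanding: 11*x - 8*y - 38 = 0.


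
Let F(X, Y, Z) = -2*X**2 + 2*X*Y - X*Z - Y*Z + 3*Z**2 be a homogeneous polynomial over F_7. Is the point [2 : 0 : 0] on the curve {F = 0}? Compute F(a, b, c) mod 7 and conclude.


F(2,0,0) ≡ 6 (mod 7); P is NOT on the curve.

Evaluate F(2, 0, 0) term-by-term (mod 7).
  -2*X**2 ↦ -2·4·1·1 = -8
  2*X*Y ↦ 2·2·0·1 = 0
  -X*Z ↦ -1·2·1·0 = 0
  -Y*Z ↦ -1·1·0·0 = 0
  3*Z**2 ↦ 3·1·1·0 = 0
Sum: F(2, 0, 0) = (-8) + (0) + (0) + (0) + (0) = -8.
Reducing mod 7: -8 ≡ 6 (mod 7).
Since F(a, b, c) ≡ 6 ≠ 0 (mod 7), P does NOT lie on the curve.


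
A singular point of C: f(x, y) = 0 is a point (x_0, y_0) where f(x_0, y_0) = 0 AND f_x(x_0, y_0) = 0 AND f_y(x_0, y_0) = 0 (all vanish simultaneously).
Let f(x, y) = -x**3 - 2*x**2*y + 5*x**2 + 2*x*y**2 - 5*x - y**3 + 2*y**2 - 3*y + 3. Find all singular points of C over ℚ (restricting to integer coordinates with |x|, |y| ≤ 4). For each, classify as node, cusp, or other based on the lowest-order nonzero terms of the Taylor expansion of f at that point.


Singular points: {(1, 1)}; classification: cusp.

Compute partial derivatives:
  f_x = -3*x**2 - 4*x*y + 10*x + 2*y**2 - 5.
  f_y = -2*x**2 + 4*x*y - 3*y**2 + 4*y - 3.
Scan x_0 ∈ {−4, ..., 4}. For each x_0, f_y(x_0, y) is a polynomial in y; find its integer roots y ∈ {−4, ..., 4}, then test f_x and f at those candidates.
  x = -4: f_y(-4, y) = -3*y**2 - 12*y - 35; no integer root y with |y| ≤ 4.
  x = -3: f_y(-3, y) = -3*y**2 - 8*y - 21; no integer root y with |y| ≤ 4.
  x = -2: f_y(-2, y) = -3*y**2 - 4*y - 11; no integer root y with |y| ≤ 4.
  x = -1: f_y(-1, y) = -3*y**2 - 5; no integer root y with |y| ≤ 4.
  x = 0: f_y(0, y) = -3*y**2 + 4*y - 3; no integer root y with |y| ≤ 4.
  x = 1: f_y(1, y) = -3*y**2 + 8*y - 5; vanishes at y ∈ {1}. (1, 1): f_x = 0, f = 0 — SINGULAR.
  x = 2: f_y(2, y) = -3*y**2 + 12*y - 11; no integer root y with |y| ≤ 4.
  x = 3: f_y(3, y) = -3*y**2 + 16*y - 21; vanishes at y ∈ {3}. (3, 3): f_x = -20 ≠ 0.
  x = 4: f_y(4, y) = -3*y**2 + 20*y - 35; no integer root y with |y| ≤ 4.
Only singular point on the grid: (1, 1).
Classify: substitute x = 1 + u, y = 1 + v and expand: f = -u**3 - 2*u**2*v + 2*u*v**2 - v**3 + v**2.
No constant or linear terms (consistent with a singular point). Quadratic part: v**2. Cubic part: -u**3 - 2*u**2*v + 2*u*v**2 - v**3.
The quadratic part v**2 is a perfect square, so there is a single (double) tangent line v = 0, i.e. y = 1. Restricting the cubic part to that line (v = 0) leaves -u**3 ≠ 0, so f is not divisible by v and the branch is v² ≈ u**3 to lowest order — this is a cusp.
Classification: cusp.


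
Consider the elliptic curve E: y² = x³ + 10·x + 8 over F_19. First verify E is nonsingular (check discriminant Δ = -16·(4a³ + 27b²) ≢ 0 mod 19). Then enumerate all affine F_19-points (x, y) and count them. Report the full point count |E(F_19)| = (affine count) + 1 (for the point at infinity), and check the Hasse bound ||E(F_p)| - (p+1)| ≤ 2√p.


Affine points = {(1, 0), (2, 6), (2, 13), (4, 6), (4, 13), (8, 7), (8, 12), (10, 5), (10, 14), (11, 9), (11, 10), (13, 6), (13, 13), (14, 2), (14, 17), (18, 4), (18, 15)}; affine count = 17; |E(F_19)| = 18.

Discriminant check: Δ ∝ 4a³ + 27b² = 4·10³ + 27·8² = 4·1000 + 27·64 ≡ 9 (mod 19). Nonzero ⇒ E is nonsingular.
For each x ∈ F_19, compute rhs = x³ + 10·x + 8 mod 19, then count y ∈ F_19 with y² ≡ rhs.
  x = 0: rhs = 8, matching y values: none (0 points).
  x = 1: rhs = 0, matching y values: 0 (1 points).
  x = 2: rhs = 17, matching y values: 6, 13 (2 points).
  x = 3: rhs = 8, matching y values: none (0 points).
  x = 4: rhs = 17, matching y values: 6, 13 (2 points).
  x = 5: rhs = 12, matching y values: none (0 points).
  x = 6: rhs = 18, matching y values: none (0 points).
  x = 7: rhs = 3, matching y values: none (0 points).
  x = 8: rhs = 11, matching y values: 7, 12 (2 points).
  x = 9: rhs = 10, matching y values: none (0 points).
  x = 10: rhs = 6, matching y values: 5, 14 (2 points).
  x = 11: rhs = 5, matching y values: 9, 10 (2 points).
  x = 12: rhs = 13, matching y values: none (0 points).
  x = 13: rhs = 17, matching y values: 6, 13 (2 points).
  x = 14: rhs = 4, matching y values: 2, 17 (2 points).
  x = 15: rhs = 18, matching y values: none (0 points).
  x = 16: rhs = 8, matching y values: none (0 points).
  x = 17: rhs = 18, matching y values: none (0 points).
  x = 18: rhs = 16, matching y values: 4, 15 (2 points).
Total affine count: 17.
Full point count |E(F_19)| = 17 + 1 = 18.
Hasse bound: |18 − (19+1)| = |-2| = 2 ≤ 2√19 ≈ 8.7178 ✓.


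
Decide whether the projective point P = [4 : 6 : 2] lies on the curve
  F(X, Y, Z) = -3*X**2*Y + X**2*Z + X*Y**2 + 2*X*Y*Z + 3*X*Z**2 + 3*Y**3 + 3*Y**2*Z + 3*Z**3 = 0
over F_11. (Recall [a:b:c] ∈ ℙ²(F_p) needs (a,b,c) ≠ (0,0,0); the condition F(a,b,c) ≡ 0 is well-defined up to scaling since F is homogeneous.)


F(4,6,2) ≡ 7 (mod 11); P is NOT on the curve.

Evaluate F(4, 6, 2) term-by-term (mod 11).
  -3*X**2*Y ↦ -3·16·6·1 = -288
  X**2*Z ↦ 1·16·1·2 = 32
  X*Y**2 ↦ 1·4·36·1 = 144
  2*X*Y*Z ↦ 2·4·6·2 = 96
  3*X*Z**2 ↦ 3·4·1·4 = 48
  3*Y**3 ↦ 3·1·216·1 = 648
  3*Y**2*Z ↦ 3·1·36·2 = 216
  3*Z**3 ↦ 3·1·1·8 = 24
Sum: F(4, 6, 2) = (-288) + (32) + (144) + (96) + (48) + (648) + (216) + (24) = 920.
Reducing mod 11: 920 ≡ 7 (mod 11).
Since F(a, b, c) ≡ 7 ≠ 0 (mod 11), P does NOT lie on the curve.


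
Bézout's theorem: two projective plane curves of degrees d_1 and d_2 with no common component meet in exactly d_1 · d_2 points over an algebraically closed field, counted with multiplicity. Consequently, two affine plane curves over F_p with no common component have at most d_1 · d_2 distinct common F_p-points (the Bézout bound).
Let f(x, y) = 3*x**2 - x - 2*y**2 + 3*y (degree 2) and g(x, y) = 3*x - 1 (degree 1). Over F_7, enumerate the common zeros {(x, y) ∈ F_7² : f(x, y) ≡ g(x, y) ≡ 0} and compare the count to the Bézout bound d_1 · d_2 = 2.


Common zeros: {(5, 0), (5, 5)}; count = 2; Bézout bound = 2.

deg(f) = 2, deg(g) = 1, so Bézout bound = 2.
Scan x ∈ F_7. For each x, list the y ∈ F_7 with f(x, y) ≡ 0 and those with g(x, y) ≡ 0 (mod 7); the common zeros in that column are the intersection.
  x = 0: f ≡ 0 at y ∈ {0, 5}; g ≡ 0 at y ∈ ∅; common: ∅.
  x = 1: f ≡ 0 at y ∈ {2, 3}; g ≡ 0 at y ∈ ∅; common: ∅.
  x = 2: f ≡ 0 at y ∈ ∅; g ≡ 0 at y ∈ ∅; common: ∅.
  x = 3: f ≡ 0 at y ∈ ∅; g ≡ 0 at y ∈ ∅; common: ∅.
  x = 4: f ≡ 0 at y ∈ {2, 3}; g ≡ 0 at y ∈ ∅; common: ∅.
  x = 5: f ≡ 0 at y ∈ {0, 5}; g ≡ 0 at y ∈ {0, 1, 2, 3, 4, 5, 6}; common: {0, 5}.
  x = 6: f ≡ 0 at y ∈ ∅; g ≡ 0 at y ∈ ∅; common: ∅.
Collecting: common zeros = {(5, 0), (5, 5)}, so the count is 2.
Comparison with the Bézout bound: 2 ≤ 2 = deg(f)·deg(g), as expected for curves with no common component (the bound is attained).


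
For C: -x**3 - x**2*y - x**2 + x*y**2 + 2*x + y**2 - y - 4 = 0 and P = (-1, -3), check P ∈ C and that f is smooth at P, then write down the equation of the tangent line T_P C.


Tangent line at P: 4*x - 2*y - 2 = 0.

Step 1: f(-1, -3) = 0, so P lies on C.
Step 2: partial derivatives
  f_x(x, y) = -3*x**2 - 2*x*y - 2*x + y**2 + 2, f_y(x, y) = -x**2 + 2*x*y + 2*y - 1.
  f_x(P) = 4, f_y(P) = -2 (gradient nonzero, so P is smooth).
Step 3: tangent line at P: 4·(x − -1) + -2·(y − -3) = 0.
Expanding: 4*x - 2*y - 2 = 0.


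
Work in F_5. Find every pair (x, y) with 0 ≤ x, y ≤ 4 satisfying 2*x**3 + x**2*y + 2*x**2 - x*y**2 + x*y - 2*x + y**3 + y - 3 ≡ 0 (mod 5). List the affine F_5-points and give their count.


Affine F_5-points: {(0, 4), (3, 2)}; count = 2.

For each of the 25 pairs (x, y) ∈ F_5², evaluate f(x, y) mod 5. Record the zeros.
  x = 0: [0↦2, 1↦4, 2↦2, 3↦2, 4↦0]  zeros at y ∈ {4}
  x = 1: [0↦4, 1↦2, 2↦4, 3↦1, 4↦4]  zeros at y ∈ ∅
  x = 2: [0↦2, 1↦3, 2↦1, 3↦2, 4↦2]  zeros at y ∈ ∅
  x = 3: [0↦3, 1↦4, 2↦0, 3↦2, 4↦1]  zeros at y ∈ {2}
  x = 4: [0↦4, 1↦2, 2↦3, 3↦3, 4↦3]  zeros at y ∈ ∅
Collecting zeros: affine points = {(0, 4), (3, 2)}.
Total count |C(F_5)_aff| = 2.


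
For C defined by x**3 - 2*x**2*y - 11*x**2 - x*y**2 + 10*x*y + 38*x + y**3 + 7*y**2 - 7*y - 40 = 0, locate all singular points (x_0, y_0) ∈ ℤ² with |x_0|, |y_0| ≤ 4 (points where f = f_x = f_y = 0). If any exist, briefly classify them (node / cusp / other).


Singular points: {(3, -1)}; classification: cusp.

Compute partial derivatives:
  f_x = 3*x**2 - 4*x*y - 22*x - y**2 + 10*y + 38.
  f_y = -2*x**2 - 2*x*y + 10*x + 3*y**2 + 14*y - 7.
Scan x_0 ∈ {−4, ..., 4}. For each x_0, f_y(x_0, y) is a polynomial in y; find its integer roots y ∈ {−4, ..., 4}, then test f_x and f at those candidates.
  x = -4: f_y(-4, y) = 3*y**2 + 22*y - 79; no integer root y with |y| ≤ 4.
  x = -3: f_y(-3, y) = 3*y**2 + 20*y - 55; no integer root y with |y| ≤ 4.
  x = -2: f_y(-2, y) = 3*y**2 + 18*y - 35; no integer root y with |y| ≤ 4.
  x = -1: f_y(-1, y) = 3*y**2 + 16*y - 19; vanishes at y ∈ {1}. (-1, 1): f_x = 76 ≠ 0.
  x = 0: f_y(0, y) = 3*y**2 + 14*y - 7; no integer root y with |y| ≤ 4.
  x = 1: f_y(1, y) = 3*y**2 + 12*y + 1; no integer root y with |y| ≤ 4.
  x = 2: f_y(2, y) = 3*y**2 + 10*y + 5; no integer root y with |y| ≤ 4.
  x = 3: f_y(3, y) = 3*y**2 + 8*y + 5; vanishes at y ∈ {-1}. (3, -1): f_x = 0, f = 0 — SINGULAR.
  x = 4: f_y(4, y) = 3*y**2 + 6*y + 1; no integer root y with |y| ≤ 4.
Only singular point on the grid: (3, -1).
Classify: substitute x = 3 + u, y = -1 + v and expand: f = u**3 - 2*u**2*v - u*v**2 + v**3 + v**2.
No constant or linear terms (consistent with a singular point). Quadratic part: v**2. Cubic part: u**3 - 2*u**2*v - u*v**2 + v**3.
The quadratic part v**2 is a perfect square, so there is a single (double) tangent line v = 0, i.e. y = -1. Restricting the cubic part to that line (v = 0) leaves u**3 ≠ 0, so f is not divisible by v and the branch is v² ≈ -u**3 to lowest order — this is a cusp.
Classification: cusp.


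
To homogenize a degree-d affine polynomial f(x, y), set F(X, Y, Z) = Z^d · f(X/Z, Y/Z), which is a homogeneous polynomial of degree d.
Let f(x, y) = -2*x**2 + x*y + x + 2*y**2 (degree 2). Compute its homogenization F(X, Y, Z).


F(X, Y, Z) = -2*X**2 + X*Y + X*Z + 2*Y**2

deg(f) = 2.
Substitute x = X/Z, y = Y/Z into f, then multiply by Z^2.
  monomial -2·x^2·y^0 ↦ -2·X^2·Y^0·Z^0.
  monomial 1·x^1·y^1 ↦ 1·X^1·Y^1·Z^0.
  monomial 1·x^1·y^0 ↦ 1·X^1·Y^0·Z^1.
  monomial 2·x^0·y^2 ↦ 2·X^0·Y^2·Z^0.
Collecting: F(X, Y, Z) = -2*X**2 + X*Y + X*Z + 2*Y**2.


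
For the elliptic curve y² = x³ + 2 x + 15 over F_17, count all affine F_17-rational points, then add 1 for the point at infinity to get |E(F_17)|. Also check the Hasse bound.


Affine points = {(0, 7), (0, 10), (1, 1), (1, 16), (4, 6), (4, 11), (7, 7), (7, 10), (8, 4), (8, 13), (10, 7), (10, 10), (11, 5), (11, 12), (12, 4), (12, 13), (14, 4), (14, 13)}; affine count = 18; |E(F_17)| = 19.

Discriminant check: Δ ∝ 4a³ + 27b² = 4·2³ + 27·15² = 4·8 + 27·225 ≡ 4 (mod 17). Nonzero ⇒ E is nonsingular.
For each x ∈ F_17, compute rhs = x³ + 2·x + 15 mod 17, then count y ∈ F_17 with y² ≡ rhs.
  x = 0: rhs = 15, matching y values: 7, 10 (2 points).
  x = 1: rhs = 1, matching y values: 1, 16 (2 points).
  x = 2: rhs = 10, matching y values: none (0 points).
  x = 3: rhs = 14, matching y values: none (0 points).
  x = 4: rhs = 2, matching y values: 6, 11 (2 points).
  x = 5: rhs = 14, matching y values: none (0 points).
  x = 6: rhs = 5, matching y values: none (0 points).
  x = 7: rhs = 15, matching y values: 7, 10 (2 points).
  x = 8: rhs = 16, matching y values: 4, 13 (2 points).
  x = 9: rhs = 14, matching y values: none (0 points).
  x = 10: rhs = 15, matching y values: 7, 10 (2 points).
  x = 11: rhs = 8, matching y values: 5, 12 (2 points).
  x = 12: rhs = 16, matching y values: 4, 13 (2 points).
  x = 13: rhs = 11, matching y values: none (0 points).
  x = 14: rhs = 16, matching y values: 4, 13 (2 points).
  x = 15: rhs = 3, matching y values: none (0 points).
  x = 16: rhs = 12, matching y values: none (0 points).
Total affine count: 18.
Full point count |E(F_17)| = 18 + 1 = 19.
Hasse bound: |19 − (17+1)| = |1| = 1 ≤ 2√17 ≈ 8.2462 ✓.


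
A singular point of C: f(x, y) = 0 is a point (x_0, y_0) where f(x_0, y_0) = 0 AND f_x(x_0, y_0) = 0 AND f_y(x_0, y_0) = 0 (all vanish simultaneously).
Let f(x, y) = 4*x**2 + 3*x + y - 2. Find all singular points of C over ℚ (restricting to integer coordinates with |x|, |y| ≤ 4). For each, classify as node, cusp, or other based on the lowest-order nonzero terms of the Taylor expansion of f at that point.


No singular points in the scanned grid; C is smooth there.

Compute partial derivatives:
  f_x = 8*x + 3.
  f_y = 1.
f_y = 1 is a nonzero constant, so f_y never vanishes: no point (x, y) can satisfy f = f_x = f_y = 0. In particular no (x, y) ∈ {−4, ..., 4}² is singular; the curve is smooth.


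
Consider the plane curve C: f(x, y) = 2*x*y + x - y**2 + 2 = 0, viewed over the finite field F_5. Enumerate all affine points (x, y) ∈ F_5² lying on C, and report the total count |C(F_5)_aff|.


Affine F_5-points: {(1, 3), (1, 4), (3, 0), (3, 1)}; count = 4.

For each of the 25 pairs (x, y) ∈ F_5², evaluate f(x, y) mod 5. Record the zeros.
  x = 0: [0↦2, 1↦1, 2↦3, 3↦3, 4↦1]  zeros at y ∈ ∅
  x = 1: [0↦3, 1↦4, 2↦3, 3↦0, 4↦0]  zeros at y ∈ {3, 4}
  x = 2: [0↦4, 1↦2, 2↦3, 3↦2, 4↦4]  zeros at y ∈ ∅
  x = 3: [0↦0, 1↦0, 2↦3, 3↦4, 4↦3]  zeros at y ∈ {0, 1}
  x = 4: [0↦1, 1↦3, 2↦3, 3↦1, 4↦2]  zeros at y ∈ ∅
Collecting zeros: affine points = {(1, 3), (1, 4), (3, 0), (3, 1)}.
Total count |C(F_5)_aff| = 4.


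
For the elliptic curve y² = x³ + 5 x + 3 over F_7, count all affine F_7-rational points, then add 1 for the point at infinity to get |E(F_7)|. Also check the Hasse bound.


Affine points = {(1, 3), (1, 4), (2, 0), (6, 2), (6, 5)}; affine count = 5; |E(F_7)| = 6.

Discriminant check: Δ ∝ 4a³ + 27b² = 4·5³ + 27·3² = 4·125 + 27·9 ≡ 1 (mod 7). Nonzero ⇒ E is nonsingular.
For each x ∈ F_7, compute rhs = x³ + 5·x + 3 mod 7, then count y ∈ F_7 with y² ≡ rhs.
  x = 0: rhs = 3, matching y values: none (0 points).
  x = 1: rhs = 2, matching y values: 3, 4 (2 points).
  x = 2: rhs = 0, matching y values: 0 (1 points).
  x = 3: rhs = 3, matching y values: none (0 points).
  x = 4: rhs = 3, matching y values: none (0 points).
  x = 5: rhs = 6, matching y values: none (0 points).
  x = 6: rhs = 4, matching y values: 2, 5 (2 points).
Total affine count: 5.
Full point count |E(F_7)| = 5 + 1 = 6.
Hasse bound: |6 − (7+1)| = |-2| = 2 ≤ 2√7 ≈ 5.2915 ✓.


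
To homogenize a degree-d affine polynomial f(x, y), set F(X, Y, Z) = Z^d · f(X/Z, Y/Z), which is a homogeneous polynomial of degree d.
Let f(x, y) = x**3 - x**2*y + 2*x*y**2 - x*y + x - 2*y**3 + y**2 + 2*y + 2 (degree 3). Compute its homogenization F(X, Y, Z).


F(X, Y, Z) = X**3 - X**2*Y + 2*X*Y**2 - X*Y*Z + X*Z**2 - 2*Y**3 + Y**2*Z + 2*Y*Z**2 + 2*Z**3

deg(f) = 3.
Substitute x = X/Z, y = Y/Z into f, then multiply by Z^3.
  monomial 1·x^3·y^0 ↦ 1·X^3·Y^0·Z^0.
  monomial -1·x^2·y^1 ↦ -1·X^2·Y^1·Z^0.
  monomial 2·x^1·y^2 ↦ 2·X^1·Y^2·Z^0.
  monomial -1·x^1·y^1 ↦ -1·X^1·Y^1·Z^1.
  monomial 1·x^1·y^0 ↦ 1·X^1·Y^0·Z^2.
  monomial -2·x^0·y^3 ↦ -2·X^0·Y^3·Z^0.
  monomial 1·x^0·y^2 ↦ 1·X^0·Y^2·Z^1.
  monomial 2·x^0·y^1 ↦ 2·X^0·Y^1·Z^2.
  monomial 2·x^0·y^0 ↦ 2·X^0·Y^0·Z^3.
Collecting: F(X, Y, Z) = X**3 - X**2*Y + 2*X*Y**2 - X*Y*Z + X*Z**2 - 2*Y**3 + Y**2*Z + 2*Y*Z**2 + 2*Z**3.


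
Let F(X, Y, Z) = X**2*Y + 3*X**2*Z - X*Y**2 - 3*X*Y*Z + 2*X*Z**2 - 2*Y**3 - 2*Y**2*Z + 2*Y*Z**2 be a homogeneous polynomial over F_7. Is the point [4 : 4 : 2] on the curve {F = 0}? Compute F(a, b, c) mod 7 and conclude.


F(4,4,2) ≡ 5 (mod 7); P is NOT on the curve.

Evaluate F(4, 4, 2) term-by-term (mod 7).
  X**2*Y ↦ 1·16·4·1 = 64
  3*X**2*Z ↦ 3·16·1·2 = 96
  -X*Y**2 ↦ -1·4·16·1 = -64
  -3*X*Y*Z ↦ -3·4·4·2 = -96
  2*X*Z**2 ↦ 2·4·1·4 = 32
  -2*Y**3 ↦ -2·1·64·1 = -128
  -2*Y**2*Z ↦ -2·1·16·2 = -64
  2*Y*Z**2 ↦ 2·1·4·4 = 32
Sum: F(4, 4, 2) = (64) + (96) + (-64) + (-96) + (32) + (-128) + (-64) + (32) = -128.
Reducing mod 7: -128 ≡ 5 (mod 7).
Since F(a, b, c) ≡ 5 ≠ 0 (mod 7), P does NOT lie on the curve.


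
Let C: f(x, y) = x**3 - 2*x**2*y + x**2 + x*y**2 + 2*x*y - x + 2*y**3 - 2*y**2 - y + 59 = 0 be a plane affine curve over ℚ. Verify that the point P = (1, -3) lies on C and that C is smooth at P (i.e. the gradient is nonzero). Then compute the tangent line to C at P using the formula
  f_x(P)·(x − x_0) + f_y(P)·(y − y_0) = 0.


Tangent line at P: 19*x + 59*y + 158 = 0.

Step 1: f(1, -3) = 0, so P lies on C.
Step 2: partial derivatives
  f_x(x, y) = 3*x**2 - 4*x*y + 2*x + y**2 + 2*y - 1, f_y(x, y) = -2*x**2 + 2*x*y + 2*x + 6*y**2 - 4*y - 1.
  f_x(P) = 19, f_y(P) = 59 (gradient nonzero, so P is smooth).
Step 3: tangent line at P: 19·(x − 1) + 59·(y − -3) = 0.
Expanding: 19*x + 59*y + 158 = 0.


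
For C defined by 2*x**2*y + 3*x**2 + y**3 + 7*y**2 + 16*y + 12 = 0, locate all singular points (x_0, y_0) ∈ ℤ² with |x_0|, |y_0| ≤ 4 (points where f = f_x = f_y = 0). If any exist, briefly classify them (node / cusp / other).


Singular points: {(0, -2)}; classification: node.

Compute partial derivatives:
  f_x = 4*x*y + 6*x.
  f_y = 2*x**2 + 3*y**2 + 14*y + 16.
Scan x_0 ∈ {−4, ..., 4}. For each x_0, f_y(x_0, y) is a polynomial in y; find its integer roots y ∈ {−4, ..., 4}, then test f_x and f at those candidates.
  x = -4: f_y(-4, y) = 3*y**2 + 14*y + 48; no integer root y with |y| ≤ 4.
  x = -3: f_y(-3, y) = 3*y**2 + 14*y + 34; no integer root y with |y| ≤ 4.
  x = -2: f_y(-2, y) = 3*y**2 + 14*y + 24; no integer root y with |y| ≤ 4.
  x = -1: f_y(-1, y) = 3*y**2 + 14*y + 18; no integer root y with |y| ≤ 4.
  x = 0: f_y(0, y) = 3*y**2 + 14*y + 16; vanishes at y ∈ {-2}. (0, -2): f_x = 0, f = 0 — SINGULAR.
  x = 1: f_y(1, y) = 3*y**2 + 14*y + 18; no integer root y with |y| ≤ 4.
  x = 2: f_y(2, y) = 3*y**2 + 14*y + 24; no integer root y with |y| ≤ 4.
  x = 3: f_y(3, y) = 3*y**2 + 14*y + 34; no integer root y with |y| ≤ 4.
  x = 4: f_y(4, y) = 3*y**2 + 14*y + 48; no integer root y with |y| ≤ 4.
Only singular point on the grid: (0, -2).
Classify: substitute x = 0 + u, y = -2 + v and expand: f = 2*u**2*v - u**2 + v**3 + v**2.
No constant or linear terms (consistent with a singular point). Quadratic part: -u**2 + v**2. Cubic part: 2*u**2*v + v**3.
The quadratic part v**2 - u**2 = (v − u)(v + u) splits into two distinct linear factors, so there are two distinct tangent lines y − -2 = ±(x − 0) — this is a node (ordinary double point).
Classification: node.


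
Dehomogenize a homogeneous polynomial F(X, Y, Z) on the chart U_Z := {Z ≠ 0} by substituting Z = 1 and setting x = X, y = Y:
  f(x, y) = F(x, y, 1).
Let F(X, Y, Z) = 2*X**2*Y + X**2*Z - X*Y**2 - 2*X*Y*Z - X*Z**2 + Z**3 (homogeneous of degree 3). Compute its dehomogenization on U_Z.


f(x, y) = 2*x**2*y + x**2 - x*y**2 - 2*x*y - x + 1

On U_Z we set Z = 1. Each monomial c·X^i·Y^j·Z^k in F becomes c·x^i·y^j·1^k = c·x^i·y^j.
Substituting Z = 1: F(X, Y, 1) = 2*x**2*y + x**2 - x*y**2 - 2*x*y - x + 1.
Note: deg(f) ≤ deg(F) = 3; strict inequality happens when F is divisible by Z (lost terms).


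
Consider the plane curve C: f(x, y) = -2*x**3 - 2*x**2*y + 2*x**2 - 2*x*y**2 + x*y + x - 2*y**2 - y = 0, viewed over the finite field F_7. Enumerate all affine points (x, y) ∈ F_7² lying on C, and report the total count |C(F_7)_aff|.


Affine F_7-points: {(0, 0), (0, 3), (5, 3), (5, 6), (6, 6)}; count = 5.

For each of the 49 pairs (x, y) ∈ F_7², evaluate f(x, y) mod 7. Record the zeros.
  x = 0: [0↦0, 1↦4, 2↦4, 3↦0, 4↦6, 5↦1, 6↦6]  zeros at y ∈ {0, 3}
  x = 1: [0↦1, 1↦2, 2↦2, 3↦1, 4↦6, 5↦3, 6↦6]  zeros at y ∈ ∅
  x = 2: [0↦1, 1↦2, 2↦5, 3↦3, 4↦3, 5↦5, 6↦2]  zeros at y ∈ ∅
  x = 3: [0↦2, 1↦6, 2↦1, 3↦1, 4↦6, 5↦2, 6↦3]  zeros at y ∈ ∅
  x = 4: [0↦6, 1↦2, 2↦6, 3↦4, 4↦3, 5↦3, 6↦4]  zeros at y ∈ ∅
  x = 5: [0↦1, 1↦6, 2↦1, 3↦0, 4↦3, 5↦3, 6↦0]  zeros at y ∈ {3, 6}
  x = 6: [0↦3, 1↦6, 2↦2, 3↦5, 4↦1, 5↦4, 6↦0]  zeros at y ∈ {6}
Collecting zeros: affine points = {(0, 0), (0, 3), (5, 3), (5, 6), (6, 6)}.
Total count |C(F_7)_aff| = 5.


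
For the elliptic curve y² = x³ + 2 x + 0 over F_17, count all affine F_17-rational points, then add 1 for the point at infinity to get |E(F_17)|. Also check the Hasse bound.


Affine points = {(0, 0), (3, 4), (3, 13), (4, 2), (4, 15), (5, 4), (5, 13), (7, 0), (8, 1), (8, 16), (9, 4), (9, 13), (10, 0), (12, 1), (12, 16), (13, 8), (13, 9), (14, 1), (14, 16)}; affine count = 19; |E(F_17)| = 20.

Discriminant check: Δ ∝ 4a³ + 27b² = 4·2³ + 27·0² = 4·8 + 27·0 ≡ 15 (mod 17). Nonzero ⇒ E is nonsingular.
For each x ∈ F_17, compute rhs = x³ + 2·x + 0 mod 17, then count y ∈ F_17 with y² ≡ rhs.
  x = 0: rhs = 0, matching y values: 0 (1 points).
  x = 1: rhs = 3, matching y values: none (0 points).
  x = 2: rhs = 12, matching y values: none (0 points).
  x = 3: rhs = 16, matching y values: 4, 13 (2 points).
  x = 4: rhs = 4, matching y values: 2, 15 (2 points).
  x = 5: rhs = 16, matching y values: 4, 13 (2 points).
  x = 6: rhs = 7, matching y values: none (0 points).
  x = 7: rhs = 0, matching y values: 0 (1 points).
  x = 8: rhs = 1, matching y values: 1, 16 (2 points).
  x = 9: rhs = 16, matching y values: 4, 13 (2 points).
  x = 10: rhs = 0, matching y values: 0 (1 points).
  x = 11: rhs = 10, matching y values: none (0 points).
  x = 12: rhs = 1, matching y values: 1, 16 (2 points).
  x = 13: rhs = 13, matching y values: 8, 9 (2 points).
  x = 14: rhs = 1, matching y values: 1, 16 (2 points).
  x = 15: rhs = 5, matching y values: none (0 points).
  x = 16: rhs = 14, matching y values: none (0 points).
Total affine count: 19.
Full point count |E(F_17)| = 19 + 1 = 20.
Hasse bound: |20 − (17+1)| = |2| = 2 ≤ 2√17 ≈ 8.2462 ✓.


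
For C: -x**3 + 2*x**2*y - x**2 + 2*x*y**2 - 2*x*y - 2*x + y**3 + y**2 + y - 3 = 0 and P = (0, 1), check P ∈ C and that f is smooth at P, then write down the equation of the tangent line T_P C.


Tangent line at P: -2*x + 6*y - 6 = 0.

Step 1: f(0, 1) = 0, so P lies on C.
Step 2: partial derivatives
  f_x(x, y) = -3*x**2 + 4*x*y - 2*x + 2*y**2 - 2*y - 2, f_y(x, y) = 2*x**2 + 4*x*y - 2*x + 3*y**2 + 2*y + 1.
  f_x(P) = -2, f_y(P) = 6 (gradient nonzero, so P is smooth).
Step 3: tangent line at P: -2·(x − 0) + 6·(y − 1) = 0.
Expanding: -2*x + 6*y - 6 = 0.


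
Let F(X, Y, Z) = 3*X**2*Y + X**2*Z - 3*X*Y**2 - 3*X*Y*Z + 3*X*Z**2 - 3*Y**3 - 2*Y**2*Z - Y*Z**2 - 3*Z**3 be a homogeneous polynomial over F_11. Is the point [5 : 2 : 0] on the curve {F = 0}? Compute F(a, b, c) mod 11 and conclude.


F(5,2,0) ≡ 0 (mod 11); P is on the curve.

Evaluate F(5, 2, 0) term-by-term (mod 11).
  3*X**2*Y ↦ 3·25·2·1 = 150
  X**2*Z ↦ 1·25·1·0 = 0
  -3*X*Y**2 ↦ -3·5·4·1 = -60
  -3*X*Y*Z ↦ -3·5·2·0 = 0
  3*X*Z**2 ↦ 3·5·1·0 = 0
  -3*Y**3 ↦ -3·1·8·1 = -24
  -2*Y**2*Z ↦ -2·1·4·0 = 0
  -Y*Z**2 ↦ -1·1·2·0 = 0
  -3*Z**3 ↦ -3·1·1·0 = 0
Sum: F(5, 2, 0) = (150) + (0) + (-60) + (0) + (0) + (-24) + (0) + (0) + (0) = 66.
Reducing mod 11: 66 ≡ 0 (mod 11).
Since F(a, b, c) ≡ 0 (mod 11), P lies on the curve.


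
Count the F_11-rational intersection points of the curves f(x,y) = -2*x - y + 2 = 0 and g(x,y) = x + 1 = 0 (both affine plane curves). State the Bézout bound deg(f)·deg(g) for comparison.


Common zeros: {(10, 4)}; count = 1; Bézout bound = 1.

deg(f) = 1, deg(g) = 1, so Bézout bound = 1.
Scan x ∈ F_11. For each x, list the y ∈ F_11 with f(x, y) ≡ 0 and those with g(x, y) ≡ 0 (mod 11); the common zeros in that column are the intersection.
  x = 0: f ≡ 0 at y ∈ {2}; g ≡ 0 at y ∈ ∅; common: ∅.
  x = 1: f ≡ 0 at y ∈ {0}; g ≡ 0 at y ∈ ∅; common: ∅.
  x = 2: f ≡ 0 at y ∈ {9}; g ≡ 0 at y ∈ ∅; common: ∅.
  x = 3: f ≡ 0 at y ∈ {7}; g ≡ 0 at y ∈ ∅; common: ∅.
  x = 4: f ≡ 0 at y ∈ {5}; g ≡ 0 at y ∈ ∅; common: ∅.
  x = 5: f ≡ 0 at y ∈ {3}; g ≡ 0 at y ∈ ∅; common: ∅.
  x = 6: f ≡ 0 at y ∈ {1}; g ≡ 0 at y ∈ ∅; common: ∅.
  x = 7: f ≡ 0 at y ∈ {10}; g ≡ 0 at y ∈ ∅; common: ∅.
  x = 8: f ≡ 0 at y ∈ {8}; g ≡ 0 at y ∈ ∅; common: ∅.
  x = 9: f ≡ 0 at y ∈ {6}; g ≡ 0 at y ∈ ∅; common: ∅.
  x = 10: f ≡ 0 at y ∈ {4}; g ≡ 0 at y ∈ {0, 1, 2, 3, 4, 5, 6, 7, 8, 9, 10}; common: {4}.
Collecting: common zeros = {(10, 4)}, so the count is 1.
Comparison with the Bézout bound: 1 ≤ 1 = deg(f)·deg(g), as expected for curves with no common component (the bound is attained).


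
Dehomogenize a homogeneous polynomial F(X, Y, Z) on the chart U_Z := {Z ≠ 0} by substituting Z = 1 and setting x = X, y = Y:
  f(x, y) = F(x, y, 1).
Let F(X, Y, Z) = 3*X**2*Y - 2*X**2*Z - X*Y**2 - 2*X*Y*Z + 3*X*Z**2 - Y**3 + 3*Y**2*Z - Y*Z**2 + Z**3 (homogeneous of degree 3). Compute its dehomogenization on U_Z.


f(x, y) = 3*x**2*y - 2*x**2 - x*y**2 - 2*x*y + 3*x - y**3 + 3*y**2 - y + 1

On U_Z we set Z = 1. Each monomial c·X^i·Y^j·Z^k in F becomes c·x^i·y^j·1^k = c·x^i·y^j.
Substituting Z = 1: F(X, Y, 1) = 3*x**2*y - 2*x**2 - x*y**2 - 2*x*y + 3*x - y**3 + 3*y**2 - y + 1.
Note: deg(f) ≤ deg(F) = 3; strict inequality happens when F is divisible by Z (lost terms).


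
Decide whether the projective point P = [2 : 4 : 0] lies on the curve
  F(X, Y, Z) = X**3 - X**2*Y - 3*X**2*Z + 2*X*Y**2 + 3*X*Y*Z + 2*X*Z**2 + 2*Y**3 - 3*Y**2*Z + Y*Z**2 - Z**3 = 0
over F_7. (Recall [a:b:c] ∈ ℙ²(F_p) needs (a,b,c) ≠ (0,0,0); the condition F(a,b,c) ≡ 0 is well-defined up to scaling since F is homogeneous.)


F(2,4,0) ≡ 2 (mod 7); P is NOT on the curve.

Evaluate F(2, 4, 0) term-by-term (mod 7).
  X**3 ↦ 1·8·1·1 = 8
  -X**2*Y ↦ -1·4·4·1 = -16
  -3*X**2*Z ↦ -3·4·1·0 = 0
  2*X*Y**2 ↦ 2·2·16·1 = 64
  3*X*Y*Z ↦ 3·2·4·0 = 0
  2*X*Z**2 ↦ 2·2·1·0 = 0
  2*Y**3 ↦ 2·1·64·1 = 128
  -3*Y**2*Z ↦ -3·1·16·0 = 0
  Y*Z**2 ↦ 1·1·4·0 = 0
  -Z**3 ↦ -1·1·1·0 = 0
Sum: F(2, 4, 0) = (8) + (-16) + (0) + (64) + (0) + (0) + (128) + (0) + (0) + (0) = 184.
Reducing mod 7: 184 ≡ 2 (mod 7).
Since F(a, b, c) ≡ 2 ≠ 0 (mod 7), P does NOT lie on the curve.


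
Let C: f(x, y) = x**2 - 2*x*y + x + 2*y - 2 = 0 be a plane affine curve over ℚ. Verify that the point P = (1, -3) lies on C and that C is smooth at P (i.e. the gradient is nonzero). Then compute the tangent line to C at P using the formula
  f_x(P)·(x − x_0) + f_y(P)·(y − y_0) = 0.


Tangent line at P: 9*x - 9 = 0.

Step 1: f(1, -3) = 0, so P lies on C.
Step 2: partial derivatives
  f_x(x, y) = 2*x - 2*y + 1, f_y(x, y) = 2 - 2*x.
  f_x(P) = 9, f_y(P) = 0 (gradient nonzero, so P is smooth).
Step 3: tangent line at P: 9·(x − 1) + 0·(y − -3) = 0.
Expanding: 9*x - 9 = 0.


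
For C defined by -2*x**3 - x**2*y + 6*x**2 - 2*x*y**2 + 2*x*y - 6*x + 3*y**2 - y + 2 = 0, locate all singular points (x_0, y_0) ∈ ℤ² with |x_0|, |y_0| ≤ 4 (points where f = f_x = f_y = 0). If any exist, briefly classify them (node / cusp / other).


Singular points: {(1, 0)}; classification: cusp.

Compute partial derivatives:
  f_x = -6*x**2 - 2*x*y + 12*x - 2*y**2 + 2*y - 6.
  f_y = -x**2 - 4*x*y + 2*x + 6*y - 1.
Scan x_0 ∈ {−4, ..., 4}. For each x_0, f_y(x_0, y) is a polynomial in y; find its integer roots y ∈ {−4, ..., 4}, then test f_x and f at those candidates.
  x = -4: f_y(-4, y) = 22*y - 25; no integer root y with |y| ≤ 4.
  x = -3: f_y(-3, y) = 18*y - 16; no integer root y with |y| ≤ 4.
  x = -2: f_y(-2, y) = 14*y - 9; no integer root y with |y| ≤ 4.
  x = -1: f_y(-1, y) = 10*y - 4; no integer root y with |y| ≤ 4.
  x = 0: f_y(0, y) = 6*y - 1; no integer root y with |y| ≤ 4.
  x = 1: f_y(1, y) = 2*y; vanishes at y ∈ {0}. (1, 0): f_x = 0, f = 0 — SINGULAR.
  x = 2: f_y(2, y) = -2*y - 1; no integer root y with |y| ≤ 4.
  x = 3: f_y(3, y) = -6*y - 4; no integer root y with |y| ≤ 4.
  x = 4: f_y(4, y) = -10*y - 9; no integer root y with |y| ≤ 4.
Only singular point on the grid: (1, 0).
Classify: substitute x = 1 + u, y = 0 + v and expand: f = -2*u**3 - u**2*v - 2*u*v**2 + v**2.
No constant or linear terms (consistent with a singular point). Quadratic part: v**2. Cubic part: -2*u**3 - u**2*v - 2*u*v**2.
The quadratic part v**2 is a perfect square, so there is a single (double) tangent line v = 0, i.e. y = 0. Restricting the cubic part to that line (v = 0) leaves -2*u**3 ≠ 0, so f is not divisible by v and the branch is v² ≈ 2*u**3 to lowest order — this is a cusp.
Classification: cusp.


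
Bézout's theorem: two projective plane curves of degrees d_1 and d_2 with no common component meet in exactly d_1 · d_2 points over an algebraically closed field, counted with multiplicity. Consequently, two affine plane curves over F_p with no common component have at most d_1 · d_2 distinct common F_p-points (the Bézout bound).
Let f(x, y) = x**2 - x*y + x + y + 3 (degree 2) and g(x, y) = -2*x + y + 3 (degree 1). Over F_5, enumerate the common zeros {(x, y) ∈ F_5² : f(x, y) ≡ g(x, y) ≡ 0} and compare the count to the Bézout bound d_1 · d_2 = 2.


Common zeros: {(0, 2), (1, 4)}; count = 2; Bézout bound = 2.

deg(f) = 2, deg(g) = 1, so Bézout bound = 2.
Scan x ∈ F_5. For each x, list the y ∈ F_5 with f(x, y) ≡ 0 and those with g(x, y) ≡ 0 (mod 5); the common zeros in that column are the intersection.
  x = 0: f ≡ 0 at y ∈ {2}; g ≡ 0 at y ∈ {2}; common: {2}.
  x = 1: f ≡ 0 at y ∈ {0, 1, 2, 3, 4}; g ≡ 0 at y ∈ {4}; common: {4}.
  x = 2: f ≡ 0 at y ∈ {4}; g ≡ 0 at y ∈ {1}; common: ∅.
  x = 3: f ≡ 0 at y ∈ {0}; g ≡ 0 at y ∈ {3}; common: ∅.
  x = 4: f ≡ 0 at y ∈ {1}; g ≡ 0 at y ∈ {0}; common: ∅.
Collecting: common zeros = {(0, 2), (1, 4)}, so the count is 2.
Comparison with the Bézout bound: 2 ≤ 2 = deg(f)·deg(g), as expected for curves with no common component (the bound is attained).


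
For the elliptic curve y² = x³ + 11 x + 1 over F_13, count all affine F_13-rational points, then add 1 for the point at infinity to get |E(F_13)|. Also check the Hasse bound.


Affine points = {(0, 1), (0, 12), (1, 0), (3, 3), (3, 10), (5, 5), (5, 8), (6, 6), (6, 7), (8, 4), (8, 9), (9, 6), (9, 7), (11, 6), (11, 7)}; affine count = 15; |E(F_13)| = 16.

Discriminant check: Δ ∝ 4a³ + 27b² = 4·11³ + 27·1² = 4·1331 + 27·1 ≡ 8 (mod 13). Nonzero ⇒ E is nonsingular.
For each x ∈ F_13, compute rhs = x³ + 11·x + 1 mod 13, then count y ∈ F_13 with y² ≡ rhs.
  x = 0: rhs = 1, matching y values: 1, 12 (2 points).
  x = 1: rhs = 0, matching y values: 0 (1 points).
  x = 2: rhs = 5, matching y values: none (0 points).
  x = 3: rhs = 9, matching y values: 3, 10 (2 points).
  x = 4: rhs = 5, matching y values: none (0 points).
  x = 5: rhs = 12, matching y values: 5, 8 (2 points).
  x = 6: rhs = 10, matching y values: 6, 7 (2 points).
  x = 7: rhs = 5, matching y values: none (0 points).
  x = 8: rhs = 3, matching y values: 4, 9 (2 points).
  x = 9: rhs = 10, matching y values: 6, 7 (2 points).
  x = 10: rhs = 6, matching y values: none (0 points).
  x = 11: rhs = 10, matching y values: 6, 7 (2 points).
  x = 12: rhs = 2, matching y values: none (0 points).
Total affine count: 15.
Full point count |E(F_13)| = 15 + 1 = 16.
Hasse bound: |16 − (13+1)| = |2| = 2 ≤ 2√13 ≈ 7.2111 ✓.


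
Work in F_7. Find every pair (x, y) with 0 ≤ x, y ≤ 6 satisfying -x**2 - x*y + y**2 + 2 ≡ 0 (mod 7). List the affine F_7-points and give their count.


Affine F_7-points: {(1, 3), (1, 5), (3, 0), (3, 3), (4, 0), (4, 4), (6, 2), (6, 4)}; count = 8.

For each of the 49 pairs (x, y) ∈ F_7², evaluate f(x, y) mod 7. Record the zeros.
  x = 0: [0↦2, 1↦3, 2↦6, 3↦4, 4↦4, 5↦6, 6↦3]  zeros at y ∈ ∅
  x = 1: [0↦1, 1↦1, 2↦3, 3↦0, 4↦6, 5↦0, 6↦3]  zeros at y ∈ {3, 5}
  x = 2: [0↦5, 1↦4, 2↦5, 3↦1, 4↦6, 5↦6, 6↦1]  zeros at y ∈ ∅
  x = 3: [0↦0, 1↦5, 2↦5, 3↦0, 4↦4, 5↦3, 6↦4]  zeros at y ∈ {0, 3}
  x = 4: [0↦0, 1↦4, 2↦3, 3↦4, 4↦0, 5↦5, 6↦5]  zeros at y ∈ {0, 4}
  x = 5: [0↦5, 1↦1, 2↦6, 3↦6, 4↦1, 5↦5, 6↦4]  zeros at y ∈ ∅
  x = 6: [0↦1, 1↦3, 2↦0, 3↦6, 4↦0, 5↦3, 6↦1]  zeros at y ∈ {2, 4}
Collecting zeros: affine points = {(1, 3), (1, 5), (3, 0), (3, 3), (4, 0), (4, 4), (6, 2), (6, 4)}.
Total count |C(F_7)_aff| = 8.


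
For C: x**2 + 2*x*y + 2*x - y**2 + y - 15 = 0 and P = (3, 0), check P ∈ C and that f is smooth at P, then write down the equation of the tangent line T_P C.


Tangent line at P: 8*x + 7*y - 24 = 0.

Step 1: f(3, 0) = 0, so P lies on C.
Step 2: partial derivatives
  f_x(x, y) = 2*x + 2*y + 2, f_y(x, y) = 2*x - 2*y + 1.
  f_x(P) = 8, f_y(P) = 7 (gradient nonzero, so P is smooth).
Step 3: tangent line at P: 8·(x − 3) + 7·(y − 0) = 0.
Expanding: 8*x + 7*y - 24 = 0.


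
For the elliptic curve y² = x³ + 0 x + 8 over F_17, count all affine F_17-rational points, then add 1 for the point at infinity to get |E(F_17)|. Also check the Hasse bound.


Affine points = {(0, 5), (0, 12), (1, 3), (1, 14), (2, 4), (2, 13), (3, 1), (3, 16), (4, 2), (4, 15), (11, 8), (11, 9), (12, 6), (12, 11), (14, 7), (14, 10), (15, 0)}; affine count = 17; |E(F_17)| = 18.

Discriminant check: Δ ∝ 4a³ + 27b² = 4·0³ + 27·8² = 4·0 + 27·64 ≡ 11 (mod 17). Nonzero ⇒ E is nonsingular.
For each x ∈ F_17, compute rhs = x³ + 0·x + 8 mod 17, then count y ∈ F_17 with y² ≡ rhs.
  x = 0: rhs = 8, matching y values: 5, 12 (2 points).
  x = 1: rhs = 9, matching y values: 3, 14 (2 points).
  x = 2: rhs = 16, matching y values: 4, 13 (2 points).
  x = 3: rhs = 1, matching y values: 1, 16 (2 points).
  x = 4: rhs = 4, matching y values: 2, 15 (2 points).
  x = 5: rhs = 14, matching y values: none (0 points).
  x = 6: rhs = 3, matching y values: none (0 points).
  x = 7: rhs = 11, matching y values: none (0 points).
  x = 8: rhs = 10, matching y values: none (0 points).
  x = 9: rhs = 6, matching y values: none (0 points).
  x = 10: rhs = 5, matching y values: none (0 points).
  x = 11: rhs = 13, matching y values: 8, 9 (2 points).
  x = 12: rhs = 2, matching y values: 6, 11 (2 points).
  x = 13: rhs = 12, matching y values: none (0 points).
  x = 14: rhs = 15, matching y values: 7, 10 (2 points).
  x = 15: rhs = 0, matching y values: 0 (1 points).
  x = 16: rhs = 7, matching y values: none (0 points).
Total affine count: 17.
Full point count |E(F_17)| = 17 + 1 = 18.
Hasse bound: |18 − (17+1)| = |0| = 0 ≤ 2√17 ≈ 8.2462 ✓.


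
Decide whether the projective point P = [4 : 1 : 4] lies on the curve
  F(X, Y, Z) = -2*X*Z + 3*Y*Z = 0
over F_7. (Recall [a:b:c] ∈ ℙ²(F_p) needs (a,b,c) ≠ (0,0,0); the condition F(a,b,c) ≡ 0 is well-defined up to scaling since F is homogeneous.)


F(4,1,4) ≡ 1 (mod 7); P is NOT on the curve.

Evaluate F(4, 1, 4) term-by-term (mod 7).
  -2*X*Z ↦ -2·4·1·4 = -32
  3*Y*Z ↦ 3·1·1·4 = 12
Sum: F(4, 1, 4) = (-32) + (12) = -20.
Reducing mod 7: -20 ≡ 1 (mod 7).
Since F(a, b, c) ≡ 1 ≠ 0 (mod 7), P does NOT lie on the curve.


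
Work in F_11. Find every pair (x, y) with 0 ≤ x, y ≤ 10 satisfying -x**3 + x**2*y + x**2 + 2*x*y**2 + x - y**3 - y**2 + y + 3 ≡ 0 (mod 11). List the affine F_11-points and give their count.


Affine F_11-points: {(2, 6), (2, 9), (2, 10), (3, 4), (6, 6), (7, 3), (9, 3), (10, 3), (10, 6), (10, 10)}; count = 10.

For each of the 121 pairs (x, y) ∈ F_11², evaluate f(x, y) mod 11. Record the zeros.
  x = 0: [0↦3, 1↦2, 2↦4, 3↦3, 4↦4, 5↦1, 6↦10, 7↦3, 8↦7, 9↦5, 10↦2]  zeros at y ∈ ∅
  x = 1: [0↦4, 1↦6, 2↦4, 3↦3, 4↦8, 5↦2, 6↦1, 7↦10, 8↦1, 9↦1, 10↦4]  zeros at y ∈ ∅
  x = 2: [0↦1, 1↦8, 2↦4, 3↦5, 4↦5, 5↦9, 6↦0, 7↦5, 8↦7, 9↦0, 10↦0]  zeros at y ∈ {6, 9, 10}
  x = 3: [0↦10, 1↦2, 2↦9, 3↦3, 4↦0, 5↦5, 6↦1, 7↦4, 8↦8, 9↦7, 10↦6]  zeros at y ∈ {4}
  x = 4: [0↦3, 1↦4, 2↦2, 3↦2, 4↦9, 5↦6, 6↦9, 7↦1, 8↦9, 9↦5, 10↦5]  zeros at y ∈ ∅
  x = 5: [0↦7, 1↦8, 2↦10, 3↦7, 4↦4, 5↦6, 6↦7, 7↦1, 8↦4, 9↦10, 10↦2]  zeros at y ∈ ∅
  x = 6: [0↦5, 1↦8, 2↦5, 3↦1, 4↦1, 5↦10, 6↦0, 7↦9, 8↦9, 9↦5, 10↦2]  zeros at y ∈ {6}
  x = 7: [0↦2, 1↦9, 2↦3, 3↦0, 4↦5, 5↦1, 6↦4, 7↦8, 8↦7, 9↦6, 10↦10]  zeros at y ∈ {3}
  x = 8: [0↦3, 1↦5, 2↦9, 3↦9, 4↦10, 5↦6, 6↦2, 7↦3, 8↦3, 9↦7, 10↦9]  zeros at y ∈ ∅
  x = 9: [0↦2, 1↦1, 2↦6, 3↦0, 4↦10, 5↦8, 6↦10, 7↦10, 8↦2, 9↦2, 10↦4]  zeros at y ∈ {3}
  x = 10: [0↦4, 1↦2, 2↦10, 3↦0, 4↦10, 5↦1, 6↦0, 7↦1, 8↦9, 9↦7, 10↦0]  zeros at y ∈ {3, 6, 10}
Collecting zeros: affine points = {(2, 6), (2, 9), (2, 10), (3, 4), (6, 6), (7, 3), (9, 3), (10, 3), (10, 6), (10, 10)}.
Total count |C(F_11)_aff| = 10.
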